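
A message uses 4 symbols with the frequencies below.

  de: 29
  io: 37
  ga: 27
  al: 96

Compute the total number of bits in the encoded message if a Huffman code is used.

338

Merge the two smallest weights repeatedly:
ga(27) + de(29) → 56
io(37) + 56 → 93
93 + al(96) → 189
Total encoded bits = sum of merged weights = 56 + 93 + 189 = 338.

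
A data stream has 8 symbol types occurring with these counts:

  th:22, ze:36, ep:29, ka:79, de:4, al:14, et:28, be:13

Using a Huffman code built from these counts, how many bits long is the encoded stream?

Merge the two smallest weights repeatedly:
combine de(4), be(13) → 17
combine al(14), 17 → 31
combine th(22), et(28) → 50
combine ep(29), 31 → 60
combine ze(36), 50 → 86
combine 60, ka(79) → 139
combine 86, 139 → 225
Each symbol's bit-cost is frequency × depth; summing gives 608 bits (equivalently 17 + 31 + 50 + 60 + 86 + 139 + 225).

608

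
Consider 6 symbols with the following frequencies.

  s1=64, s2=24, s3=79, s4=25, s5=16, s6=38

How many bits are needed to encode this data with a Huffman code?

Build the Huffman tree bottom-up:
combine s5(16), s2(24) → 40
combine s4(25), s6(38) → 63
combine 40, 63 → 103
combine s1(64), s3(79) → 143
combine 103, 143 → 246
Total encoded bits = sum of merged weights = 40 + 63 + 103 + 143 + 246 = 595.

595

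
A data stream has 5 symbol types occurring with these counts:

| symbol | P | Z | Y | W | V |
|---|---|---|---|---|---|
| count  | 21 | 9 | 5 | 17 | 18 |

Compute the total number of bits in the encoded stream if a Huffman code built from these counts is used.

Merge the two smallest weights repeatedly:
merge Y(5) and Z(9): 14
merge 14 and W(17): 31
merge V(18) and P(21): 39
merge 31 and 39: 70
The encoded length is the sum of every internal node's weight: 14 + 31 + 39 + 70 = 154 bits.

154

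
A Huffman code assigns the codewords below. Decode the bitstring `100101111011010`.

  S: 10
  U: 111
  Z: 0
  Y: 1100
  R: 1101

SZSUSRZ

Read left to right; each codeword is recognised as soon as it completes (prefix code):
  10→S | 0→Z | 10→S | 111→U | 10→S | 1101→R | 0→Z
Decoded message: SZSUSRZ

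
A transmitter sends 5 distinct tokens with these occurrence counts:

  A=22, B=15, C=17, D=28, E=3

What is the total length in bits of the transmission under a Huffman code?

Greedily combine the two least-frequent nodes:
merge E(3) and B(15): 18
merge C(17) and 18: 35
merge A(22) and D(28): 50
merge 35 and 50: 85
The encoded length is the sum of every internal node's weight: 18 + 35 + 50 + 85 = 188 bits.

188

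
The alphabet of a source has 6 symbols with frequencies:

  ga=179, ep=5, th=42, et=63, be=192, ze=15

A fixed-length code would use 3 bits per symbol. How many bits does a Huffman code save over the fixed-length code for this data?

Fixed-length: 3 bits × 496 symbols = 1488 bits.
Huffman merges:
ep(5) + ze(15) → 20
20 + th(42) → 62
62 + et(63) → 125
125 + ga(179) → 304
be(192) + 304 → 496
Huffman total = 20 + 62 + 125 + 304 + 496 = 1007 bits.
Saving = 1488 − 1007 = 481 bits.

481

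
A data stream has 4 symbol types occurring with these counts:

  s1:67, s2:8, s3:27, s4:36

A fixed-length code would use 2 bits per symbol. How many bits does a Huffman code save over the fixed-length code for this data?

Fixed-length: 2 bits × 138 symbols = 276 bits.
Huffman merges:
combine s2(8), s3(27) → 35
combine 35, s4(36) → 71
combine s1(67), 71 → 138
Huffman total = 35 + 71 + 138 = 244 bits.
Saving = 276 − 244 = 32 bits.

32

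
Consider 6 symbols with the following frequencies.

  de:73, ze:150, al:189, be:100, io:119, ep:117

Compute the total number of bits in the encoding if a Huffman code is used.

1905

Merge the two smallest weights repeatedly:
combine de(73), be(100) → 173
combine ep(117), io(119) → 236
combine ze(150), 173 → 323
combine al(189), 236 → 425
combine 323, 425 → 748
Each symbol's bit-cost is frequency × depth; summing gives 1905 bits (equivalently 173 + 236 + 323 + 425 + 748).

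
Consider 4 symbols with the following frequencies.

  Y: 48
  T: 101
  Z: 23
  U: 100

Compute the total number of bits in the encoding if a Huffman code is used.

Greedily combine the two least-frequent nodes:
merge Z(23) and Y(48): 71
merge 71 and U(100): 171
merge T(101) and 171: 272
The encoded length is the sum of every internal node's weight: 71 + 171 + 272 = 514 bits.

514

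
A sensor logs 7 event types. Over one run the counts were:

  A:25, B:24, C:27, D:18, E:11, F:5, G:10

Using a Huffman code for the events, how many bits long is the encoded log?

323

Build the Huffman tree bottom-up:
F(5) + G(10) → 15
E(11) + 15 → 26
D(18) + B(24) → 42
A(25) + 26 → 51
C(27) + 42 → 69
51 + 69 → 120
The encoded length is the sum of every internal node's weight: 15 + 26 + 42 + 51 + 69 + 120 = 323 bits.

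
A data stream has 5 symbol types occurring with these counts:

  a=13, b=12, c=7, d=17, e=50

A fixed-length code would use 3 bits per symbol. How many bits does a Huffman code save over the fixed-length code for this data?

Fixed-length: 3 bits × 99 symbols = 297 bits.
Huffman merges:
combine c(7), b(12) → 19
combine a(13), d(17) → 30
combine 19, 30 → 49
combine 49, e(50) → 99
Huffman total = 19 + 30 + 49 + 99 = 197 bits.
Saving = 297 − 197 = 100 bits.

100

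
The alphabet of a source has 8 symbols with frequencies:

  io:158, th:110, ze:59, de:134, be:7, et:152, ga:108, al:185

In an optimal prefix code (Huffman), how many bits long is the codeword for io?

3

Build the tree from the bottom:
be(7) + ze(59) → 66
66 + ga(108) → 174
th(110) + de(134) → 244
et(152) + io(158) → 310
174 + al(185) → 359
244 + 310 → 554
359 + 554 → 913
io's leaf is at depth 3, giving a 3-bit codeword.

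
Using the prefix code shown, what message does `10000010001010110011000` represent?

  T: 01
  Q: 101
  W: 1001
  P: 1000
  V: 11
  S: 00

Read left to right; each codeword is recognised as soon as it completes (prefix code):
  1000→P | 00→S | 1000→P | 101→Q | 01→T | 1001→W | 1000→P
Decoded message: PSPQTWP

PSPQTWP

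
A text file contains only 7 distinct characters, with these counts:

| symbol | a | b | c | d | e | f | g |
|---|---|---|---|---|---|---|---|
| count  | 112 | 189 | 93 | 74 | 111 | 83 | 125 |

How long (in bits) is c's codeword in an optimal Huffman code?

3

Huffman merges, smallest pair first:
d(74) + f(83) → 157
c(93) + e(111) → 204
a(112) + g(125) → 237
157 + b(189) → 346
204 + 237 → 441
346 + 441 → 787
The subtree containing c is merged 3 times, so code length = 3.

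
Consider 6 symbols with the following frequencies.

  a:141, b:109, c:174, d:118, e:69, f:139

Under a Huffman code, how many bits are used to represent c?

2

Huffman merges, smallest pair first:
merge e(69) and b(109): 178
merge d(118) and f(139): 257
merge a(141) and c(174): 315
merge 178 and 257: 435
merge 315 and 435: 750
c's leaf is at depth 2, giving a 2-bit codeword.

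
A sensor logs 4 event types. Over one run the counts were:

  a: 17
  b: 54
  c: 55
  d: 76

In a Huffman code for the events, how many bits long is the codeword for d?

Repeatedly merge the two smallest:
combine a(17), b(54) → 71
combine c(55), 71 → 126
combine d(76), 126 → 202
d is merged only at the final step, so code length = 1.

1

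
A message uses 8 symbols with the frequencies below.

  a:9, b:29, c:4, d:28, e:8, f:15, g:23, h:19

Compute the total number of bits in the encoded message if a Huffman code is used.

381

Merge the two smallest weights repeatedly:
combine c(4), e(8) → 12
combine a(9), 12 → 21
combine f(15), h(19) → 34
combine 21, g(23) → 44
combine d(28), b(29) → 57
combine 34, 44 → 78
combine 57, 78 → 135
The encoded length is the sum of every internal node's weight: 12 + 21 + 34 + 44 + 57 + 78 + 135 = 381 bits.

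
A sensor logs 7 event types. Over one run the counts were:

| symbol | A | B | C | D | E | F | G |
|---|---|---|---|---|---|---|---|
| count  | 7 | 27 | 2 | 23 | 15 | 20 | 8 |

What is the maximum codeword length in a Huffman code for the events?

Merge the two lowest-weight nodes at each step:
C(2) + A(7) → 9
G(8) + 9 → 17
E(15) + 17 → 32
F(20) + D(23) → 43
B(27) + 32 → 59
43 + 59 → 102
The rarest symbols sit at the bottom; the longest codeword is 5 bits.

5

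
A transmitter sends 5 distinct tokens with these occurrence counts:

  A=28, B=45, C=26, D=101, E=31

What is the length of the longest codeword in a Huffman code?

3

Merge the two lowest-weight nodes at each step:
combine C(26), A(28) → 54
combine E(31), B(45) → 76
combine 54, 76 → 130
combine D(101), 130 → 231
Maximum depth reached is 3.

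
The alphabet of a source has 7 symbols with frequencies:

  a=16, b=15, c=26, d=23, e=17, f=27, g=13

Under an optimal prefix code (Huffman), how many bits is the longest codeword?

3

Merge the two lowest-weight nodes at each step:
merge g(13) and b(15): 28
merge a(16) and e(17): 33
merge d(23) and c(26): 49
merge f(27) and 28: 55
merge 33 and 49: 82
merge 55 and 82: 137
The rarest symbols sit at the bottom; the longest codeword is 3 bits.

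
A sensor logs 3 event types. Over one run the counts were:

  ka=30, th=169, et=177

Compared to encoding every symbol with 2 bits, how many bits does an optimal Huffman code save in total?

Fixed-length: 2 bits × 376 symbols = 752 bits.
Huffman merges:
combine ka(30), th(169) → 199
combine et(177), 199 → 376
Huffman total = 199 + 376 = 575 bits.
Saving = 752 − 575 = 177 bits.

177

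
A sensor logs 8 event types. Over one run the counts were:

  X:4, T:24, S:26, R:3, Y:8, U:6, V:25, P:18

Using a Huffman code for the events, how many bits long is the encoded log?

Merge the two smallest weights repeatedly:
R(3) + X(4) → 7
U(6) + 7 → 13
Y(8) + 13 → 21
P(18) + 21 → 39
T(24) + V(25) → 49
S(26) + 39 → 65
49 + 65 → 114
The encoded length is the sum of every internal node's weight: 7 + 13 + 21 + 39 + 49 + 65 + 114 = 308 bits.

308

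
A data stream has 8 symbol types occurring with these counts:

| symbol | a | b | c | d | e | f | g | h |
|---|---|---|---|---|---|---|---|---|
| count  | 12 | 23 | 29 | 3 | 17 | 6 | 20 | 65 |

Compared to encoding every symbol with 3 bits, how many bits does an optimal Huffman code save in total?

Fixed-length: 3 bits × 175 symbols = 525 bits.
Huffman merges:
d(3) + f(6) → 9
9 + a(12) → 21
e(17) + g(20) → 37
21 + b(23) → 44
c(29) + 37 → 66
44 + h(65) → 109
66 + 109 → 175
Huffman total = 9 + 21 + 37 + 44 + 66 + 109 + 175 = 461 bits.
Saving = 525 − 461 = 64 bits.

64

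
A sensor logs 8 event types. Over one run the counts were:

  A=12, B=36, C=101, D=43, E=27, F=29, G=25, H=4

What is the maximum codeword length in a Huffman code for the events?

5

Merge the two lowest-weight nodes at each step:
merge H(4) and A(12): 16
merge 16 and G(25): 41
merge E(27) and F(29): 56
merge B(36) and 41: 77
merge D(43) and 56: 99
merge 77 and 99: 176
merge C(101) and 176: 277
The first pair merged (H, A) ends up deepest, at depth 5.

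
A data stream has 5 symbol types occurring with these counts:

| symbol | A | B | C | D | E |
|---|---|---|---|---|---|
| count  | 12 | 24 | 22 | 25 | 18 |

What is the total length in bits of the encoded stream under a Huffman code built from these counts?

Greedily combine the two least-frequent nodes:
combine A(12), E(18) → 30
combine C(22), B(24) → 46
combine D(25), 30 → 55
combine 46, 55 → 101
Total encoded bits = sum of merged weights = 30 + 46 + 55 + 101 = 232.

232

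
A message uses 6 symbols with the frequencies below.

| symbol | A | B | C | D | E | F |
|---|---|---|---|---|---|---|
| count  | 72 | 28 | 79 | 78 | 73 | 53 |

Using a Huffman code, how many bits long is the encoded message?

992

Build the Huffman tree bottom-up:
B(28) + F(53) → 81
A(72) + E(73) → 145
D(78) + C(79) → 157
81 + 145 → 226
157 + 226 → 383
Each symbol's bit-cost is frequency × depth; summing gives 992 bits (equivalently 81 + 145 + 157 + 226 + 383).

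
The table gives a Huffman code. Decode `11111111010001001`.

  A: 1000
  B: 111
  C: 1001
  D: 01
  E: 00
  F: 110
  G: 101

Read left to right; each codeword is recognised as soon as it completes (prefix code):
  111→B | 111→B | 110→F | 1000→A | 1001→C
Decoded message: BBFAC

BBFAC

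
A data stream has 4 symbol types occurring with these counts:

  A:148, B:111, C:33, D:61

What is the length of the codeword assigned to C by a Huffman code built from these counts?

Huffman merges, smallest pair first:
merge C(33) and D(61): 94
merge 94 and B(111): 205
merge A(148) and 205: 353
C's leaf is at depth 3, giving a 3-bit codeword.

3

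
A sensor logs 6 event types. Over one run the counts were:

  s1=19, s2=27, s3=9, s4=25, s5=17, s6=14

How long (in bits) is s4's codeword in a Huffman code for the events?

Huffman merges, smallest pair first:
combine s3(9), s6(14) → 23
combine s5(17), s1(19) → 36
combine 23, s4(25) → 48
combine s2(27), 36 → 63
combine 48, 63 → 111
The subtree containing s4 is merged 2 times, so code length = 2.

2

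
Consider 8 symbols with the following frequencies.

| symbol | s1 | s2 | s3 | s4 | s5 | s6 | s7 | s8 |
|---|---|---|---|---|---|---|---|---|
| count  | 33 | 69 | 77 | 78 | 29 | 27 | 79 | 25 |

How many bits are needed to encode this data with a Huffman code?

1208

Greedily combine the two least-frequent nodes:
merge s8(25) and s6(27): 52
merge s5(29) and s1(33): 62
merge 52 and 62: 114
merge s2(69) and s3(77): 146
merge s4(78) and s7(79): 157
merge 114 and 146: 260
merge 157 and 260: 417
The encoded length is the sum of every internal node's weight: 52 + 62 + 114 + 146 + 157 + 260 + 417 = 1208 bits.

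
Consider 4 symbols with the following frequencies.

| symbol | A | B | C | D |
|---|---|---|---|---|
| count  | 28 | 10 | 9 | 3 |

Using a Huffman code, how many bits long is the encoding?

Merge the two smallest weights repeatedly:
merge D(3) and C(9): 12
merge B(10) and 12: 22
merge 22 and A(28): 50
Total encoded bits = sum of merged weights = 12 + 22 + 50 = 84.

84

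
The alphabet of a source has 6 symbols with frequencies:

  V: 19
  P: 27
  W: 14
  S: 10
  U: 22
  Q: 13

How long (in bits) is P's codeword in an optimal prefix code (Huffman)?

2

Repeatedly merge the two smallest:
combine S(10), Q(13) → 23
combine W(14), V(19) → 33
combine U(22), 23 → 45
combine P(27), 33 → 60
combine 45, 60 → 105
P's leaf is at depth 2, giving a 2-bit codeword.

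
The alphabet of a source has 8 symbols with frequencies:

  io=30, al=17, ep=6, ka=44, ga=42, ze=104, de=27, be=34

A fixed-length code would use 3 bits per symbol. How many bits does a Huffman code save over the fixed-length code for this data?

81

Fixed-length: 3 bits × 304 symbols = 912 bits.
Huffman merges:
combine ep(6), al(17) → 23
combine 23, de(27) → 50
combine io(30), be(34) → 64
combine ga(42), ka(44) → 86
combine 50, 64 → 114
combine 86, ze(104) → 190
combine 114, 190 → 304
Huffman total = 23 + 50 + 64 + 86 + 114 + 190 + 304 = 831 bits.
Saving = 912 − 831 = 81 bits.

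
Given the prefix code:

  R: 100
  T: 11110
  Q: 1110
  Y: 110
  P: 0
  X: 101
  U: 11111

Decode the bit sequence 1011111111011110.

XUYT

Read left to right; each codeword is recognised as soon as it completes (prefix code):
  101→X | 11111→U | 110→Y | 11110→T
Decoded message: XUYT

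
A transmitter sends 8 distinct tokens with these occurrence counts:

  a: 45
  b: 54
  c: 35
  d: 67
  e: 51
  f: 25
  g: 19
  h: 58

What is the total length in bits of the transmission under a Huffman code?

Greedily combine the two least-frequent nodes:
combine g(19), f(25) → 44
combine c(35), 44 → 79
combine a(45), e(51) → 96
combine b(54), h(58) → 112
combine d(67), 79 → 146
combine 96, 112 → 208
combine 146, 208 → 354
The encoded length is the sum of every internal node's weight: 44 + 79 + 96 + 112 + 146 + 208 + 354 = 1039 bits.

1039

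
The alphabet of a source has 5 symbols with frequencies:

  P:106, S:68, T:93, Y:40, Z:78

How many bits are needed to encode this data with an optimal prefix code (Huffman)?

878

Merge the two smallest weights repeatedly:
merge Y(40) and S(68): 108
merge Z(78) and T(93): 171
merge P(106) and 108: 214
merge 171 and 214: 385
The encoded length is the sum of every internal node's weight: 108 + 171 + 214 + 385 = 878 bits.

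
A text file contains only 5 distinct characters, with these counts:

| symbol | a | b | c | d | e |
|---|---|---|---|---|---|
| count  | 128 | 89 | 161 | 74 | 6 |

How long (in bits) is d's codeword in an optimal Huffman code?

Repeatedly merge the two smallest:
merge e(6) and d(74): 80
merge 80 and b(89): 169
merge a(128) and c(161): 289
merge 169 and 289: 458
d sits 3 levels below the root, so its codeword is 3 bits.

3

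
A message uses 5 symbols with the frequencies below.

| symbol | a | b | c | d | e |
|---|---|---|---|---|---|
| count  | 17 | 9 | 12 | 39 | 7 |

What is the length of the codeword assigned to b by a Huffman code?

4

Repeatedly merge the two smallest:
merge e(7) and b(9): 16
merge c(12) and 16: 28
merge a(17) and 28: 45
merge d(39) and 45: 84
b's leaf is at depth 4, giving a 4-bit codeword.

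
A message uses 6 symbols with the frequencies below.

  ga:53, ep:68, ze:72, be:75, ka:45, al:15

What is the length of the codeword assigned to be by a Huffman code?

2

Build the tree from the bottom:
al(15) + ka(45) → 60
ga(53) + 60 → 113
ep(68) + ze(72) → 140
be(75) + 113 → 188
140 + 188 → 328
The subtree containing be is merged 2 times, so code length = 2.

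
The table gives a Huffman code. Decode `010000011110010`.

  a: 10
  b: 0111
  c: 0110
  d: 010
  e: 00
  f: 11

deeffea

Read left to right; each codeword is recognised as soon as it completes (prefix code):
  010→d | 00→e | 00→e | 11→f | 11→f | 00→e | 10→a
Decoded message: deeffea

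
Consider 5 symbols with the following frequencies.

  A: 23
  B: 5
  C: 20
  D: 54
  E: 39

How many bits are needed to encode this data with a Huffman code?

301

Greedily combine the two least-frequent nodes:
merge B(5) and C(20): 25
merge A(23) and 25: 48
merge E(39) and 48: 87
merge D(54) and 87: 141
Each symbol's bit-cost is frequency × depth; summing gives 301 bits (equivalently 25 + 48 + 87 + 141).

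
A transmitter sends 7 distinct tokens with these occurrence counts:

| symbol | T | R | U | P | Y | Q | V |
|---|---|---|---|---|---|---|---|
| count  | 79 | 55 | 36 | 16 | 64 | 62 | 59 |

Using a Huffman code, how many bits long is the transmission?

Merge the two smallest weights repeatedly:
combine P(16), U(36) → 52
combine 52, R(55) → 107
combine V(59), Q(62) → 121
combine Y(64), T(79) → 143
combine 107, 121 → 228
combine 143, 228 → 371
Each symbol's bit-cost is frequency × depth; summing gives 1022 bits (equivalently 52 + 107 + 121 + 143 + 228 + 371).

1022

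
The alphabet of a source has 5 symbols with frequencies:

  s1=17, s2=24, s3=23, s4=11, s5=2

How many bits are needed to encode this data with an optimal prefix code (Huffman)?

Merge the two smallest weights repeatedly:
s5(2) + s4(11) → 13
13 + s1(17) → 30
s3(23) + s2(24) → 47
30 + 47 → 77
Total encoded bits = sum of merged weights = 13 + 30 + 47 + 77 = 167.

167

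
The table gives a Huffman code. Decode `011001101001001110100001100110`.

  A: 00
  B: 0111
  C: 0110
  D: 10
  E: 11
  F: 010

CCDFBFACC

Read left to right; each codeword is recognised as soon as it completes (prefix code):
  0110→C | 0110→C | 10→D | 010→F | 0111→B | 010→F | 00→A | 0110→C | 0110→C
Decoded message: CCDFBFACC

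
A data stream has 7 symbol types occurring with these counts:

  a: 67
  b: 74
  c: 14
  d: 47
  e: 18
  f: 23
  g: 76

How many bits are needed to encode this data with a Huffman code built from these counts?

Merge the two smallest weights repeatedly:
c(14) + e(18) → 32
f(23) + 32 → 55
d(47) + 55 → 102
a(67) + b(74) → 141
g(76) + 102 → 178
141 + 178 → 319
Total encoded bits = sum of merged weights = 32 + 55 + 102 + 141 + 178 + 319 = 827.

827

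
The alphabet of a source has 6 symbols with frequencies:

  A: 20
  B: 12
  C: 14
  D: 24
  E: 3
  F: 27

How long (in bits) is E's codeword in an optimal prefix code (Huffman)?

Repeatedly merge the two smallest:
merge E(3) and B(12): 15
merge C(14) and 15: 29
merge A(20) and D(24): 44
merge F(27) and 29: 56
merge 44 and 56: 100
The subtree containing E is merged 4 times, so code length = 4.

4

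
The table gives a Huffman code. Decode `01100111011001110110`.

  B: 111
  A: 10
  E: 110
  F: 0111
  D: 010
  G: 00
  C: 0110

Read left to right; each codeword is recognised as soon as it completes (prefix code):
  0110→C | 0111→F | 0110→C | 0111→F | 0110→C
Decoded message: CFCFC

CFCFC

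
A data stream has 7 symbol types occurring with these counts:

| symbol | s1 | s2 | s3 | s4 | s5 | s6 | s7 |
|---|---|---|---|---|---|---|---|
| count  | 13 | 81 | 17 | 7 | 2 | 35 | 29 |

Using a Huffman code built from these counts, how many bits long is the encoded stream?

421

Build the Huffman tree bottom-up:
merge s5(2) and s4(7): 9
merge 9 and s1(13): 22
merge s3(17) and 22: 39
merge s7(29) and s6(35): 64
merge 39 and 64: 103
merge s2(81) and 103: 184
The encoded length is the sum of every internal node's weight: 9 + 22 + 39 + 64 + 103 + 184 = 421 bits.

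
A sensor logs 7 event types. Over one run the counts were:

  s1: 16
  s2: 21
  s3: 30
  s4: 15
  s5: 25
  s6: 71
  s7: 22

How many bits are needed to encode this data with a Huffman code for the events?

Build the Huffman tree bottom-up:
s4(15) + s1(16) → 31
s2(21) + s7(22) → 43
s5(25) + s3(30) → 55
31 + 43 → 74
55 + s6(71) → 126
74 + 126 → 200
Total encoded bits = sum of merged weights = 31 + 43 + 55 + 74 + 126 + 200 = 529.

529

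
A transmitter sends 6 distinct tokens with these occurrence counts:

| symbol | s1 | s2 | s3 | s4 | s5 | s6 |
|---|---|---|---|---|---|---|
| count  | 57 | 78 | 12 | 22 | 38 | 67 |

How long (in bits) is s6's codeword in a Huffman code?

Huffman merges, smallest pair first:
combine s3(12), s4(22) → 34
combine 34, s5(38) → 72
combine s1(57), s6(67) → 124
combine 72, s2(78) → 150
combine 124, 150 → 274
s6's leaf is at depth 2, giving a 2-bit codeword.

2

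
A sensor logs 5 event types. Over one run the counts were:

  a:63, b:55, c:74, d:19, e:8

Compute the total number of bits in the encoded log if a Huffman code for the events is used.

465

Build the Huffman tree bottom-up:
combine e(8), d(19) → 27
combine 27, b(55) → 82
combine a(63), c(74) → 137
combine 82, 137 → 219
Each symbol's bit-cost is frequency × depth; summing gives 465 bits (equivalently 27 + 82 + 137 + 219).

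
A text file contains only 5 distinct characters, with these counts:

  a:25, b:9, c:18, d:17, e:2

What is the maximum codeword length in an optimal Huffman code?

3

Merge the two lowest-weight nodes at each step:
merge e(2) and b(9): 11
merge 11 and d(17): 28
merge c(18) and a(25): 43
merge 28 and 43: 71
The rarest symbols sit at the bottom; the longest codeword is 3 bits.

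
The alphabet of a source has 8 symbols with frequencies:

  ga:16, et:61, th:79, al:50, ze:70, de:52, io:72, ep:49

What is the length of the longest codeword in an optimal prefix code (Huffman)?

4

Merge the two lowest-weight nodes at each step:
ga(16) + ep(49) → 65
al(50) + de(52) → 102
et(61) + 65 → 126
ze(70) + io(72) → 142
th(79) + 102 → 181
126 + 142 → 268
181 + 268 → 449
The rarest symbols sit at the bottom; the longest codeword is 4 bits.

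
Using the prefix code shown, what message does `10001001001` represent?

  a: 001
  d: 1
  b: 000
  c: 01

Read left to right; each codeword is recognised as soon as it completes (prefix code):
  1→d | 000→b | 1→d | 001→a | 001→a
Decoded message: dbdaa

dbdaa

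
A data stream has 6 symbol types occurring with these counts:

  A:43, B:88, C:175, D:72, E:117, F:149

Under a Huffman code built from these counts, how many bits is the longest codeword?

4

Merge the two lowest-weight nodes at each step:
combine A(43), D(72) → 115
combine B(88), 115 → 203
combine E(117), F(149) → 266
combine C(175), 203 → 378
combine 266, 378 → 644
The rarest symbols sit at the bottom; the longest codeword is 4 bits.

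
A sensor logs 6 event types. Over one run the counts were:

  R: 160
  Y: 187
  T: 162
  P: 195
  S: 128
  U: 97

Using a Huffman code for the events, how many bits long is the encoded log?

2405

Greedily combine the two least-frequent nodes:
merge U(97) and S(128): 225
merge R(160) and T(162): 322
merge Y(187) and P(195): 382
merge 225 and 322: 547
merge 382 and 547: 929
The encoded length is the sum of every internal node's weight: 225 + 322 + 382 + 547 + 929 = 2405 bits.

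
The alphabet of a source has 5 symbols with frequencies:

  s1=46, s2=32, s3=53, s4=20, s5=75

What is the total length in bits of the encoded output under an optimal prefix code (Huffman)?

Greedily combine the two least-frequent nodes:
merge s4(20) and s2(32): 52
merge s1(46) and 52: 98
merge s3(53) and s5(75): 128
merge 98 and 128: 226
Total encoded bits = sum of merged weights = 52 + 98 + 128 + 226 = 504.

504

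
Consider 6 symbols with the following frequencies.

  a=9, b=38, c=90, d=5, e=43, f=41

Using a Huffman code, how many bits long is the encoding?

Greedily combine the two least-frequent nodes:
merge d(5) and a(9): 14
merge 14 and b(38): 52
merge f(41) and e(43): 84
merge 52 and 84: 136
merge c(90) and 136: 226
Total encoded bits = sum of merged weights = 14 + 52 + 84 + 136 + 226 = 512.

512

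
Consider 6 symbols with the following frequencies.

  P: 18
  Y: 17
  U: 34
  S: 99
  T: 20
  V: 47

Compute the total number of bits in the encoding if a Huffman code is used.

Greedily combine the two least-frequent nodes:
combine Y(17), P(18) → 35
combine T(20), U(34) → 54
combine 35, V(47) → 82
combine 54, 82 → 136
combine S(99), 136 → 235
Total encoded bits = sum of merged weights = 35 + 54 + 82 + 136 + 235 = 542.

542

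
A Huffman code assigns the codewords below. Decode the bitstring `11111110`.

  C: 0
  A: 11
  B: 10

AAAB

Read left to right; each codeword is recognised as soon as it completes (prefix code):
  11→A | 11→A | 11→A | 10→B
Decoded message: AAAB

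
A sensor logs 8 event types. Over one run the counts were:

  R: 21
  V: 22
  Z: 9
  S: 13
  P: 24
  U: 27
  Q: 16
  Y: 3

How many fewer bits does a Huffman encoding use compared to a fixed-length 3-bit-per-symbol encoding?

15

Fixed-length: 3 bits × 135 symbols = 405 bits.
Huffman merges:
Y(3) + Z(9) → 12
12 + S(13) → 25
Q(16) + R(21) → 37
V(22) + P(24) → 46
25 + U(27) → 52
37 + 46 → 83
52 + 83 → 135
Huffman total = 12 + 25 + 37 + 46 + 52 + 83 + 135 = 390 bits.
Saving = 405 − 390 = 15 bits.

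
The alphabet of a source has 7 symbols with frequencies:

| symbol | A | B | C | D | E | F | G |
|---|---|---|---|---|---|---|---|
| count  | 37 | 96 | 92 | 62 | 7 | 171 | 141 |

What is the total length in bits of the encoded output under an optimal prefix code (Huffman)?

Merge the two smallest weights repeatedly:
combine E(7), A(37) → 44
combine 44, D(62) → 106
combine C(92), B(96) → 188
combine 106, G(141) → 247
combine F(171), 188 → 359
combine 247, 359 → 606
The encoded length is the sum of every internal node's weight: 44 + 106 + 188 + 247 + 359 + 606 = 1550 bits.

1550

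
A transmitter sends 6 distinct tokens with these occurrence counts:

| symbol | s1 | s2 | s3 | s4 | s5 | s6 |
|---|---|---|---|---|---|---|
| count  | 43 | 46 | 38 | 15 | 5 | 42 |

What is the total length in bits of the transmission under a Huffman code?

456

Merge the two smallest weights repeatedly:
s5(5) + s4(15) → 20
20 + s3(38) → 58
s6(42) + s1(43) → 85
s2(46) + 58 → 104
85 + 104 → 189
Total encoded bits = sum of merged weights = 20 + 58 + 85 + 104 + 189 = 456.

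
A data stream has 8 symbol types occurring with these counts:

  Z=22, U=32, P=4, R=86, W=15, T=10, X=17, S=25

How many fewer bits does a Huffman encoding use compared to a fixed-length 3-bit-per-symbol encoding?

Fixed-length: 3 bits × 211 symbols = 633 bits.
Huffman merges:
combine P(4), T(10) → 14
combine 14, W(15) → 29
combine X(17), Z(22) → 39
combine S(25), 29 → 54
combine U(32), 39 → 71
combine 54, 71 → 125
combine R(86), 125 → 211
Huffman total = 14 + 29 + 39 + 54 + 71 + 125 + 211 = 543 bits.
Saving = 633 − 543 = 90 bits.

90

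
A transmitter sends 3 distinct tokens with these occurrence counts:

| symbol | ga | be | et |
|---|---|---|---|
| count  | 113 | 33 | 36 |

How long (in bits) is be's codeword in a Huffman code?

Build the tree from the bottom:
combine be(33), et(36) → 69
combine 69, ga(113) → 182
be's leaf is at depth 2, giving a 2-bit codeword.

2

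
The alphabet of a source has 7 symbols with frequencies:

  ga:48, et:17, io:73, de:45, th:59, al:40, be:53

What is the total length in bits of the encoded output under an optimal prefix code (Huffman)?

Build the Huffman tree bottom-up:
et(17) + al(40) → 57
de(45) + ga(48) → 93
be(53) + 57 → 110
th(59) + io(73) → 132
93 + 110 → 203
132 + 203 → 335
The encoded length is the sum of every internal node's weight: 57 + 93 + 110 + 132 + 203 + 335 = 930 bits.

930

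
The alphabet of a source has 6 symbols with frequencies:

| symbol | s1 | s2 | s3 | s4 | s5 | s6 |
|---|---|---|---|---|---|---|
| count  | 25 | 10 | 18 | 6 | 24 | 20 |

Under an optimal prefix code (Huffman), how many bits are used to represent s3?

Huffman merges, smallest pair first:
combine s4(6), s2(10) → 16
combine 16, s3(18) → 34
combine s6(20), s5(24) → 44
combine s1(25), 34 → 59
combine 44, 59 → 103
The subtree containing s3 is merged 3 times, so code length = 3.

3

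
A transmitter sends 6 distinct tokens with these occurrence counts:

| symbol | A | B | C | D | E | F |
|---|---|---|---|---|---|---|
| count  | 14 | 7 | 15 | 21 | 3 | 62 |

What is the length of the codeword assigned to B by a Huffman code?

Build the tree from the bottom:
E(3) + B(7) → 10
10 + A(14) → 24
C(15) + D(21) → 36
24 + 36 → 60
60 + F(62) → 122
B sits 4 levels below the root, so its codeword is 4 bits.

4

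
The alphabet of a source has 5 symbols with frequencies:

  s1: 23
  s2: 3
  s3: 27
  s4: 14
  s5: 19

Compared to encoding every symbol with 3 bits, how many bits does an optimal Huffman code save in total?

Fixed-length: 3 bits × 86 symbols = 258 bits.
Huffman merges:
combine s2(3), s4(14) → 17
combine 17, s5(19) → 36
combine s1(23), s3(27) → 50
combine 36, 50 → 86
Huffman total = 17 + 36 + 50 + 86 = 189 bits.
Saving = 258 − 189 = 69 bits.

69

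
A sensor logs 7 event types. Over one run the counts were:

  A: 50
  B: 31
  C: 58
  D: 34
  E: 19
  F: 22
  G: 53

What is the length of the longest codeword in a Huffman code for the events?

Merge the two lowest-weight nodes at each step:
E(19) + F(22) → 41
B(31) + D(34) → 65
41 + A(50) → 91
G(53) + C(58) → 111
65 + 91 → 156
111 + 156 → 267
The first pair merged (E, F) ends up deepest, at depth 4.

4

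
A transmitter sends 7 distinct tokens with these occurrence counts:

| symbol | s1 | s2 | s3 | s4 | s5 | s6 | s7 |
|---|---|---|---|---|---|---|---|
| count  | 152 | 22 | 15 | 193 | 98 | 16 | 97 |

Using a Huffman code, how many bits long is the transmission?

1420

Greedily combine the two least-frequent nodes:
s3(15) + s6(16) → 31
s2(22) + 31 → 53
53 + s7(97) → 150
s5(98) + 150 → 248
s1(152) + s4(193) → 345
248 + 345 → 593
The encoded length is the sum of every internal node's weight: 31 + 53 + 150 + 248 + 345 + 593 = 1420 bits.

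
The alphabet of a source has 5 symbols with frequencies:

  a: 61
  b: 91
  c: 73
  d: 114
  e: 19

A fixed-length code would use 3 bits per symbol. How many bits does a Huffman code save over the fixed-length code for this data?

Fixed-length: 3 bits × 358 symbols = 1074 bits.
Huffman merges:
combine e(19), a(61) → 80
combine c(73), 80 → 153
combine b(91), d(114) → 205
combine 153, 205 → 358
Huffman total = 80 + 153 + 205 + 358 = 796 bits.
Saving = 1074 − 796 = 278 bits.

278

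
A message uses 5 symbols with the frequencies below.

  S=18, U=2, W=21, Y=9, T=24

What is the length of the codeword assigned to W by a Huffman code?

2

Build the tree from the bottom:
U(2) + Y(9) → 11
11 + S(18) → 29
W(21) + T(24) → 45
29 + 45 → 74
The subtree containing W is merged 2 times, so code length = 2.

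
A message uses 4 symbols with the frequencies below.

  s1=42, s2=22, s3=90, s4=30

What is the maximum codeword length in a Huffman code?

3

Merge the two lowest-weight nodes at each step:
s2(22) + s4(30) → 52
s1(42) + 52 → 94
s3(90) + 94 → 184
The first pair merged (s2, s4) ends up deepest, at depth 3.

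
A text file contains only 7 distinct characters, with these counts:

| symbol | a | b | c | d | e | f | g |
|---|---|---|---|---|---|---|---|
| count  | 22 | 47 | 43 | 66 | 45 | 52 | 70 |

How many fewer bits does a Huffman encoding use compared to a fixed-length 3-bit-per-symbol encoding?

71

Fixed-length: 3 bits × 345 symbols = 1035 bits.
Huffman merges:
merge a(22) and c(43): 65
merge e(45) and b(47): 92
merge f(52) and 65: 117
merge d(66) and g(70): 136
merge 92 and 117: 209
merge 136 and 209: 345
Huffman total = 65 + 92 + 117 + 136 + 209 + 345 = 964 bits.
Saving = 1035 − 964 = 71 bits.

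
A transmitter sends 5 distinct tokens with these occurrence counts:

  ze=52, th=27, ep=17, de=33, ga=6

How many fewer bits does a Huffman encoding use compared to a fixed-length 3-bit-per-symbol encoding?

114

Fixed-length: 3 bits × 135 symbols = 405 bits.
Huffman merges:
merge ga(6) and ep(17): 23
merge 23 and th(27): 50
merge de(33) and 50: 83
merge ze(52) and 83: 135
Huffman total = 23 + 50 + 83 + 135 = 291 bits.
Saving = 405 − 291 = 114 bits.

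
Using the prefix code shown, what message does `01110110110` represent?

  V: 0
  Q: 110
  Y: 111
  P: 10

Read left to right; each codeword is recognised as soon as it completes (prefix code):
  0→V | 111→Y | 0→V | 110→Q | 110→Q
Decoded message: VYVQQ

VYVQQ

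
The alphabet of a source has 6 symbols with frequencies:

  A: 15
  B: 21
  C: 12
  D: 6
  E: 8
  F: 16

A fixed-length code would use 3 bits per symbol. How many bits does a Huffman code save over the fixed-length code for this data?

38

Fixed-length: 3 bits × 78 symbols = 234 bits.
Huffman merges:
D(6) + E(8) → 14
C(12) + 14 → 26
A(15) + F(16) → 31
B(21) + 26 → 47
31 + 47 → 78
Huffman total = 14 + 26 + 31 + 47 + 78 = 196 bits.
Saving = 234 − 196 = 38 bits.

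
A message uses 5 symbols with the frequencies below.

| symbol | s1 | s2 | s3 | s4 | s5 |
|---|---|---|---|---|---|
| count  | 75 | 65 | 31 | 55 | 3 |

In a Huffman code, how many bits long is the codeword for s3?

Repeatedly merge the two smallest:
merge s5(3) and s3(31): 34
merge 34 and s4(55): 89
merge s2(65) and s1(75): 140
merge 89 and 140: 229
s3's leaf is at depth 3, giving a 3-bit codeword.

3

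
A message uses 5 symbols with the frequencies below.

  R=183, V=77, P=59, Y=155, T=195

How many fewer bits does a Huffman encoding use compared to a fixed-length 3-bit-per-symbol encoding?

Fixed-length: 3 bits × 669 symbols = 2007 bits.
Huffman merges:
merge P(59) and V(77): 136
merge 136 and Y(155): 291
merge R(183) and T(195): 378
merge 291 and 378: 669
Huffman total = 136 + 291 + 378 + 669 = 1474 bits.
Saving = 2007 − 1474 = 533 bits.

533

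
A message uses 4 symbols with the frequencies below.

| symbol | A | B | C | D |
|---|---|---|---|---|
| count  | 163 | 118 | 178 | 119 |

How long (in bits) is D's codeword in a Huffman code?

Repeatedly merge the two smallest:
combine B(118), D(119) → 237
combine A(163), C(178) → 341
combine 237, 341 → 578
The subtree containing D is merged 2 times, so code length = 2.

2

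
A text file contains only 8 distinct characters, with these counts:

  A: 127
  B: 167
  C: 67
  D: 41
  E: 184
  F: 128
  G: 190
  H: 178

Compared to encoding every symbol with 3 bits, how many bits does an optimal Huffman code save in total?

82

Fixed-length: 3 bits × 1082 symbols = 3246 bits.
Huffman merges:
combine D(41), C(67) → 108
combine 108, A(127) → 235
combine F(128), B(167) → 295
combine H(178), E(184) → 362
combine G(190), 235 → 425
combine 295, 362 → 657
combine 425, 657 → 1082
Huffman total = 108 + 235 + 295 + 362 + 425 + 657 + 1082 = 3164 bits.
Saving = 3246 − 3164 = 82 bits.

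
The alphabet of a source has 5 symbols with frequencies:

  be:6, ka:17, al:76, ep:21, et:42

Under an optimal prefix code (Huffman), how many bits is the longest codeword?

4

Merge the two lowest-weight nodes at each step:
be(6) + ka(17) → 23
ep(21) + 23 → 44
et(42) + 44 → 86
al(76) + 86 → 162
The rarest symbols sit at the bottom; the longest codeword is 4 bits.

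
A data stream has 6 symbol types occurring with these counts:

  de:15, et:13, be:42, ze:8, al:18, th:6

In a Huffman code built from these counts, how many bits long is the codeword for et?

3

Repeatedly merge the two smallest:
merge th(6) and ze(8): 14
merge et(13) and 14: 27
merge de(15) and al(18): 33
merge 27 and 33: 60
merge be(42) and 60: 102
The subtree containing et is merged 3 times, so code length = 3.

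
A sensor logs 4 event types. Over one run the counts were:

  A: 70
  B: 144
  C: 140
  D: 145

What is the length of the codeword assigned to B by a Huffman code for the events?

2

Repeatedly merge the two smallest:
combine A(70), C(140) → 210
combine B(144), D(145) → 289
combine 210, 289 → 499
B's leaf is at depth 2, giving a 2-bit codeword.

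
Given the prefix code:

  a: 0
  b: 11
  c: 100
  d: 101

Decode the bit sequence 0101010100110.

adadaaba

Read left to right; each codeword is recognised as soon as it completes (prefix code):
  0→a | 101→d | 0→a | 101→d | 0→a | 0→a | 11→b | 0→a
Decoded message: adadaaba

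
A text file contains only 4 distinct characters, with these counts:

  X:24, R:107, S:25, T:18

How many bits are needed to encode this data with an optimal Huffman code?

Merge the two smallest weights repeatedly:
T(18) + X(24) → 42
S(25) + 42 → 67
67 + R(107) → 174
Total encoded bits = sum of merged weights = 42 + 67 + 174 = 283.

283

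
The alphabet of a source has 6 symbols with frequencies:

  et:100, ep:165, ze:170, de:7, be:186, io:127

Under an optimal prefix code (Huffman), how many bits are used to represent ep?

Repeatedly merge the two smallest:
merge de(7) and et(100): 107
merge 107 and io(127): 234
merge ep(165) and ze(170): 335
merge be(186) and 234: 420
merge 335 and 420: 755
The subtree containing ep is merged 2 times, so code length = 2.

2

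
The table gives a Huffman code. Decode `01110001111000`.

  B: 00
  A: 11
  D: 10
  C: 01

CABCADB

Read left to right; each codeword is recognised as soon as it completes (prefix code):
  01→C | 11→A | 00→B | 01→C | 11→A | 10→D | 00→B
Decoded message: CABCADB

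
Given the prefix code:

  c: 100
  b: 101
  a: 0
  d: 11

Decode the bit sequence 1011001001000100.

bcccac

Read left to right; each codeword is recognised as soon as it completes (prefix code):
  101→b | 100→c | 100→c | 100→c | 0→a | 100→c
Decoded message: bcccac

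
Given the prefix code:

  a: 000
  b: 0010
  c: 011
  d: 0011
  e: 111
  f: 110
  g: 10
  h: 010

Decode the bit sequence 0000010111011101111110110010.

abecgeecb

Read left to right; each codeword is recognised as soon as it completes (prefix code):
  000→a | 0010→b | 111→e | 011→c | 10→g | 111→e | 111→e | 011→c | 0010→b
Decoded message: abecgeecb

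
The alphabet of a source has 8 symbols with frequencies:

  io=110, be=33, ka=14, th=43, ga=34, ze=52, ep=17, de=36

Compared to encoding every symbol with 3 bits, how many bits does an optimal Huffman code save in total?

Fixed-length: 3 bits × 339 symbols = 1017 bits.
Huffman merges:
ka(14) + ep(17) → 31
31 + be(33) → 64
ga(34) + de(36) → 70
th(43) + ze(52) → 95
64 + 70 → 134
95 + io(110) → 205
134 + 205 → 339
Huffman total = 31 + 64 + 70 + 95 + 134 + 205 + 339 = 938 bits.
Saving = 1017 − 938 = 79 bits.

79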